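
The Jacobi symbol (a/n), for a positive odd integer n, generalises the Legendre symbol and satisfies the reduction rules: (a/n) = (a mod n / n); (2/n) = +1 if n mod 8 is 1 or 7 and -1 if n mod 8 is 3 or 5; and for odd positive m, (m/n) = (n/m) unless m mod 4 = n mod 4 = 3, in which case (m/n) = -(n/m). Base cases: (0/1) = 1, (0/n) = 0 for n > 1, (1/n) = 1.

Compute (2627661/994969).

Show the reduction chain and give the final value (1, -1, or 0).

-1

(2627661/994969) = (637723/994969)   [reduce mod 994969]
reciprocity: (637723/994969) = +1·(994969/637723) since 637723 mod 4 = 3, 994969 mod 4 = 1; sign now +1
(994969/637723) = (357246/637723)   [reduce mod 637723]
357246 = 2^1·178623; (2/637723) = -1 since 637723 mod 8 = 3, so (357246/637723) = (-1)^1·(178623/637723); sign now -1
reciprocity: (178623/637723) = -1·(637723/178623) since 178623 mod 4 = 3, 637723 mod 4 = 3; sign now +1
(637723/178623) = (101854/178623)   [reduce mod 178623]
101854 = 2^1·50927; (2/178623) = +1 since 178623 mod 8 = 7, so (101854/178623) = (+1)^1·(50927/178623); sign now +1
reciprocity: (50927/178623) = -1·(178623/50927) since 50927 mod 4 = 3, 178623 mod 4 = 3; sign now -1
(178623/50927) = (25842/50927)   [reduce mod 50927]
25842 = 2^1·12921; (2/50927) = +1 since 50927 mod 8 = 7, so (25842/50927) = (+1)^1·(12921/50927); sign now -1
reciprocity: (12921/50927) = +1·(50927/12921) since 12921 mod 4 = 1, 50927 mod 4 = 3; sign now -1
(50927/12921) = (12164/12921)   [reduce mod 12921]
12164 = 2^2·3041; (2/12921) = +1 since 12921 mod 8 = 1, so (12164/12921) = (+1)^2·(3041/12921); sign now -1
reciprocity: (3041/12921) = +1·(12921/3041) since 3041 mod 4 = 1, 12921 mod 4 = 1; sign now -1
(12921/3041) = (757/3041)   [reduce mod 3041]
reciprocity: (757/3041) = +1·(3041/757) since 757 mod 4 = 1, 3041 mod 4 = 1; sign now -1
(3041/757) = (13/757)   [reduce mod 757]
reciprocity: (13/757) = +1·(757/13) since 13 mod 4 = 1, 757 mod 4 = 1; sign now -1
(757/13) = (3/13)   [reduce mod 13]
reciprocity: (3/13) = +1·(13/3) since 3 mod 4 = 3, 13 mod 4 = 1; sign now -1
(13/3) = (1/3)   [reduce mod 3]
(1/3) = 1; final value = sign = -1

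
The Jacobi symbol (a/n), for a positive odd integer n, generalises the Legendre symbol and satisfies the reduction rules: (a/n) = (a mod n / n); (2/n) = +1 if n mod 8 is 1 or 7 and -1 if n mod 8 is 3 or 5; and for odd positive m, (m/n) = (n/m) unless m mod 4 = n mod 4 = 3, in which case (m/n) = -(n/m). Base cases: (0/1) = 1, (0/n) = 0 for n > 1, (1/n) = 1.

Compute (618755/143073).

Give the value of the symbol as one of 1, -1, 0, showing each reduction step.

1

(618755/143073): 618755 mod 143073 = 46463, so (618755/143073) = (46463/143073)
flip (46463/143073) -> (143073/46463): both odd, 46463 mod 4 = 3, 143073 mod 4 = 1, so the flip contributes +1; sign now +1
(143073/46463): 143073 mod 46463 = 3684, so (143073/46463) = (3684/46463)
factor out 2^2: 3684 = 2^2·921; with 46463 mod 8 = 7, (2/46463) = +1; sign now +1; continue with (921/46463)
flip (921/46463) -> (46463/921): both odd, 921 mod 4 = 1, 46463 mod 4 = 3, so the flip contributes +1; sign now +1
(46463/921): 46463 mod 921 = 413, so (46463/921) = (413/921)
flip (413/921) -> (921/413): both odd, 413 mod 4 = 1, 921 mod 4 = 1, so the flip contributes +1; sign now +1
(921/413): 921 mod 413 = 95, so (921/413) = (95/413)
flip (95/413) -> (413/95): both odd, 95 mod 4 = 3, 413 mod 4 = 1, so the flip contributes +1; sign now +1
(413/95): 413 mod 95 = 33, so (413/95) = (33/95)
flip (33/95) -> (95/33): both odd, 33 mod 4 = 1, 95 mod 4 = 3, so the flip contributes +1; sign now +1
(95/33): 95 mod 33 = 29, so (95/33) = (29/33)
flip (29/33) -> (33/29): both odd, 29 mod 4 = 1, 33 mod 4 = 1, so the flip contributes +1; sign now +1
(33/29): 33 mod 29 = 4, so (33/29) = (4/29)
factor out 2^2: 4 = 2^2·1; with 29 mod 8 = 5, (2/29) = -1; sign now +1; continue with (1/29)
reached (1/29) = 1, so the symbol is +1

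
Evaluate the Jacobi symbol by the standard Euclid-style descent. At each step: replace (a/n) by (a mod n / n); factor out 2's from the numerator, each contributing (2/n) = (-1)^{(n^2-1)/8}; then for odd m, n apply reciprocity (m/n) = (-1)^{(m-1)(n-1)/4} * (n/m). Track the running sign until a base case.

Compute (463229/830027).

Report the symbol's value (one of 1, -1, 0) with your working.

-1

flip (463229/830027) -> (830027/463229): both odd, 463229 mod 4 = 1, 830027 mod 4 = 3, so the flip contributes +1; sign now +1
(830027/463229): 830027 mod 463229 = 366798, so (830027/463229) = (366798/463229)
factor out 2^1: 366798 = 2^1·183399; with 463229 mod 8 = 5, (2/463229) = -1; sign now -1; continue with (183399/463229)
flip (183399/463229) -> (463229/183399): both odd, 183399 mod 4 = 3, 463229 mod 4 = 1, so the flip contributes +1; sign now -1
(463229/183399): 463229 mod 183399 = 96431, so (463229/183399) = (96431/183399)
flip (96431/183399) -> (183399/96431): both odd, 96431 mod 4 = 3, 183399 mod 4 = 3, so the flip contributes -1; sign now +1
(183399/96431): 183399 mod 96431 = 86968, so (183399/96431) = (86968/96431)
factor out 2^3: 86968 = 2^3·10871; with 96431 mod 8 = 7, (2/96431) = +1; sign now +1; continue with (10871/96431)
flip (10871/96431) -> (96431/10871): both odd, 10871 mod 4 = 3, 96431 mod 4 = 3, so the flip contributes -1; sign now -1
(96431/10871): 96431 mod 10871 = 9463, so (96431/10871) = (9463/10871)
flip (9463/10871) -> (10871/9463): both odd, 9463 mod 4 = 3, 10871 mod 4 = 3, so the flip contributes -1; sign now +1
(10871/9463): 10871 mod 9463 = 1408, so (10871/9463) = (1408/9463)
factor out 2^7: 1408 = 2^7·11; with 9463 mod 8 = 7, (2/9463) = +1; sign now +1; continue with (11/9463)
flip (11/9463) -> (9463/11): both odd, 11 mod 4 = 3, 9463 mod 4 = 3, so the flip contributes -1; sign now -1
(9463/11): 9463 mod 11 = 3, so (9463/11) = (3/11)
flip (3/11) -> (11/3): both odd, 3 mod 4 = 3, 11 mod 4 = 3, so the flip contributes -1; sign now +1
(11/3): 11 mod 3 = 2, so (11/3) = (2/3)
factor out 2^1: 2 = 2^1·1; with 3 mod 8 = 3, (2/3) = -1; sign now -1; continue with (1/3)
reached (1/3) = 1, so the symbol is -1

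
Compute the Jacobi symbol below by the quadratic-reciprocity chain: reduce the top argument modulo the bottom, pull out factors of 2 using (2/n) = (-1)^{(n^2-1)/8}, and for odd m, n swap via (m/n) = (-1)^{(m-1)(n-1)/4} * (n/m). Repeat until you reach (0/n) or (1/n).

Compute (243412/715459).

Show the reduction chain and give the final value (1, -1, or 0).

1

factor out 2^2: 243412 = 2^2·60853; with 715459 mod 8 = 3, (2/715459) = -1; sign now +1; continue with (60853/715459)
flip (60853/715459) -> (715459/60853): both odd, 60853 mod 4 = 1, 715459 mod 4 = 3, so the flip contributes +1; sign now +1
(715459/60853): 715459 mod 60853 = 46076, so (715459/60853) = (46076/60853)
factor out 2^2: 46076 = 2^2·11519; with 60853 mod 8 = 5, (2/60853) = -1; sign now +1; continue with (11519/60853)
flip (11519/60853) -> (60853/11519): both odd, 11519 mod 4 = 3, 60853 mod 4 = 1, so the flip contributes +1; sign now +1
(60853/11519): 60853 mod 11519 = 3258, so (60853/11519) = (3258/11519)
factor out 2^1: 3258 = 2^1·1629; with 11519 mod 8 = 7, (2/11519) = +1; sign now +1; continue with (1629/11519)
flip (1629/11519) -> (11519/1629): both odd, 1629 mod 4 = 1, 11519 mod 4 = 3, so the flip contributes +1; sign now +1
(11519/1629): 11519 mod 1629 = 116, so (11519/1629) = (116/1629)
factor out 2^2: 116 = 2^2·29; with 1629 mod 8 = 5, (2/1629) = -1; sign now +1; continue with (29/1629)
flip (29/1629) -> (1629/29): both odd, 29 mod 4 = 1, 1629 mod 4 = 1, so the flip contributes +1; sign now +1
(1629/29): 1629 mod 29 = 5, so (1629/29) = (5/29)
flip (5/29) -> (29/5): both odd, 5 mod 4 = 1, 29 mod 4 = 1, so the flip contributes +1; sign now +1
(29/5): 29 mod 5 = 4, so (29/5) = (4/5)
factor out 2^2: 4 = 2^2·1; with 5 mod 8 = 5, (2/5) = -1; sign now +1; continue with (1/5)
reached (1/5) = 1, so the symbol is +1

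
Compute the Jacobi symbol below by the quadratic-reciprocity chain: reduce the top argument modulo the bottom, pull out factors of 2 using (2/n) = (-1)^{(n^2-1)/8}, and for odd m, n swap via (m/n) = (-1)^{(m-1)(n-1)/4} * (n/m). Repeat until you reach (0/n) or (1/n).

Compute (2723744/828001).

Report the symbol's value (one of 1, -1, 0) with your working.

(2723744/828001) = (239741/828001)   [reduce mod 828001]
reciprocity: (239741/828001) = +1·(828001/239741) since 239741 mod 4 = 1, 828001 mod 4 = 1; sign now +1
(828001/239741) = (108778/239741)   [reduce mod 239741]
108778 = 2^1·54389; (2/239741) = -1 since 239741 mod 8 = 5, so (108778/239741) = (-1)^1·(54389/239741); sign now -1
reciprocity: (54389/239741) = +1·(239741/54389) since 54389 mod 4 = 1, 239741 mod 4 = 1; sign now -1
(239741/54389) = (22185/54389)   [reduce mod 54389]
reciprocity: (22185/54389) = +1·(54389/22185) since 22185 mod 4 = 1, 54389 mod 4 = 1; sign now -1
(54389/22185) = (10019/22185)   [reduce mod 22185]
reciprocity: (10019/22185) = +1·(22185/10019) since 10019 mod 4 = 3, 22185 mod 4 = 1; sign now -1
(22185/10019) = (2147/10019)   [reduce mod 10019]
reciprocity: (2147/10019) = -1·(10019/2147) since 2147 mod 4 = 3, 10019 mod 4 = 3; sign now +1
(10019/2147) = (1431/2147)   [reduce mod 2147]
reciprocity: (1431/2147) = -1·(2147/1431) since 1431 mod 4 = 3, 2147 mod 4 = 3; sign now -1
(2147/1431) = (716/1431)   [reduce mod 1431]
716 = 2^2·179; (2/1431) = +1 since 1431 mod 8 = 7, so (716/1431) = (+1)^2·(179/1431); sign now -1
reciprocity: (179/1431) = -1·(1431/179) since 179 mod 4 = 3, 1431 mod 4 = 3; sign now +1
(1431/179) = (178/179)   [reduce mod 179]
178 = 2^1·89; (2/179) = -1 since 179 mod 8 = 3, so (178/179) = (-1)^1·(89/179); sign now -1
reciprocity: (89/179) = +1·(179/89) since 89 mod 4 = 1, 179 mod 4 = 3; sign now -1
(179/89) = (1/89)   [reduce mod 89]
(1/89) = 1; final value = sign = -1

-1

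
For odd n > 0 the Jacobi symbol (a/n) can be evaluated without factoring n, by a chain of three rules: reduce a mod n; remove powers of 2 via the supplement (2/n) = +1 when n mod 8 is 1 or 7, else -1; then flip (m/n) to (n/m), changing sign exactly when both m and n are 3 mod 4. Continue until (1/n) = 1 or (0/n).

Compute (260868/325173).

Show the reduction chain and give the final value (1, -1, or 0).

0

factor out 2^2: 260868 = 2^2·65217; with 325173 mod 8 = 5, (2/325173) = -1; sign now +1; continue with (65217/325173)
flip (65217/325173) -> (325173/65217): both odd, 65217 mod 4 = 1, 325173 mod 4 = 1, so the flip contributes +1; sign now +1
(325173/65217): 325173 mod 65217 = 64305, so (325173/65217) = (64305/65217)
flip (64305/65217) -> (65217/64305): both odd, 64305 mod 4 = 1, 65217 mod 4 = 1, so the flip contributes +1; sign now +1
(65217/64305): 65217 mod 64305 = 912, so (65217/64305) = (912/64305)
factor out 2^4: 912 = 2^4·57; with 64305 mod 8 = 1, (2/64305) = +1; sign now +1; continue with (57/64305)
flip (57/64305) -> (64305/57): both odd, 57 mod 4 = 1, 64305 mod 4 = 1, so the flip contributes +1; sign now +1
(64305/57): 64305 mod 57 = 9, so (64305/57) = (9/57)
flip (9/57) -> (57/9): both odd, 9 mod 4 = 1, 57 mod 4 = 1, so the flip contributes +1; sign now +1
(57/9): 57 mod 9 = 3, so (57/9) = (3/9)
flip (3/9) -> (9/3): both odd, 3 mod 4 = 3, 9 mod 4 = 1, so the flip contributes +1; sign now +1
(9/3): 9 mod 3 = 0, so (9/3) = (0/3)
reached (0/3); gcd(a, n) > 1, so (0/3) = 0 and the symbol is 0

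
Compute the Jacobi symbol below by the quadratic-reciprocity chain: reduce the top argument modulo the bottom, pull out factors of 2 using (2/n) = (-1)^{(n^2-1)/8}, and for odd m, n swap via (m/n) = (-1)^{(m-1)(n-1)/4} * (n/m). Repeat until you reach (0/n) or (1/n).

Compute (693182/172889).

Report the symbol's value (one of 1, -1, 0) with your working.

(693182/172889) = (1626/172889)   [reduce mod 172889]
1626 = 2^1·813; (2/172889) = +1 since 172889 mod 8 = 1, so (1626/172889) = (+1)^1·(813/172889); sign now +1
reciprocity: (813/172889) = +1·(172889/813) since 813 mod 4 = 1, 172889 mod 4 = 1; sign now +1
(172889/813) = (533/813)   [reduce mod 813]
reciprocity: (533/813) = +1·(813/533) since 533 mod 4 = 1, 813 mod 4 = 1; sign now +1
(813/533) = (280/533)   [reduce mod 533]
280 = 2^3·35; (2/533) = -1 since 533 mod 8 = 5, so (280/533) = (-1)^3·(35/533); sign now -1
reciprocity: (35/533) = +1·(533/35) since 35 mod 4 = 3, 533 mod 4 = 1; sign now -1
(533/35) = (8/35)   [reduce mod 35]
8 = 2^3·1; (2/35) = -1 since 35 mod 8 = 3, so (8/35) = (-1)^3·(1/35); sign now +1
(1/35) = 1; final value = sign = +1

1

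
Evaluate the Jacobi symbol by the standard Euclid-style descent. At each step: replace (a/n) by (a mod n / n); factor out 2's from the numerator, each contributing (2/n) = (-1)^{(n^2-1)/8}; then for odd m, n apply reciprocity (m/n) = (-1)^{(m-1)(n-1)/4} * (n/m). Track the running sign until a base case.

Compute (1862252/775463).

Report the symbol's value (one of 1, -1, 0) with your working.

1

(1862252/775463) = (311326/775463)   [reduce mod 775463]
311326 = 2^1·155663; (2/775463) = +1 since 775463 mod 8 = 7, so (311326/775463) = (+1)^1·(155663/775463); sign now +1
reciprocity: (155663/775463) = -1·(775463/155663) since 155663 mod 4 = 3, 775463 mod 4 = 3; sign now -1
(775463/155663) = (152811/155663)   [reduce mod 155663]
reciprocity: (152811/155663) = -1·(155663/152811) since 152811 mod 4 = 3, 155663 mod 4 = 3; sign now +1
(155663/152811) = (2852/152811)   [reduce mod 152811]
2852 = 2^2·713; (2/152811) = -1 since 152811 mod 8 = 3, so (2852/152811) = (-1)^2·(713/152811); sign now +1
reciprocity: (713/152811) = +1·(152811/713) since 713 mod 4 = 1, 152811 mod 4 = 3; sign now +1
(152811/713) = (229/713)   [reduce mod 713]
reciprocity: (229/713) = +1·(713/229) since 229 mod 4 = 1, 713 mod 4 = 1; sign now +1
(713/229) = (26/229)   [reduce mod 229]
26 = 2^1·13; (2/229) = -1 since 229 mod 8 = 5, so (26/229) = (-1)^1·(13/229); sign now -1
reciprocity: (13/229) = +1·(229/13) since 13 mod 4 = 1, 229 mod 4 = 1; sign now -1
(229/13) = (8/13)   [reduce mod 13]
8 = 2^3·1; (2/13) = -1 since 13 mod 8 = 5, so (8/13) = (-1)^3·(1/13); sign now +1
(1/13) = 1; final value = sign = +1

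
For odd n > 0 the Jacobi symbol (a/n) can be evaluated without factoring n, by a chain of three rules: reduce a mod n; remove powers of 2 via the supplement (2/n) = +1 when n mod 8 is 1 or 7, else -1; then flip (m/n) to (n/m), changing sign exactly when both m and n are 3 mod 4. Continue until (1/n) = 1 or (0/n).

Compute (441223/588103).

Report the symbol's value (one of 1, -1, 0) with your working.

1

reciprocity: (441223/588103) = -1·(588103/441223) since 441223 mod 4 = 3, 588103 mod 4 = 3; sign now -1
(588103/441223) = (146880/441223)   [reduce mod 441223]
146880 = 2^6·2295; (2/441223) = +1 since 441223 mod 8 = 7, so (146880/441223) = (+1)^6·(2295/441223); sign now -1
reciprocity: (2295/441223) = -1·(441223/2295) since 2295 mod 4 = 3, 441223 mod 4 = 3; sign now +1
(441223/2295) = (583/2295)   [reduce mod 2295]
reciprocity: (583/2295) = -1·(2295/583) since 583 mod 4 = 3, 2295 mod 4 = 3; sign now -1
(2295/583) = (546/583)   [reduce mod 583]
546 = 2^1·273; (2/583) = +1 since 583 mod 8 = 7, so (546/583) = (+1)^1·(273/583); sign now -1
reciprocity: (273/583) = +1·(583/273) since 273 mod 4 = 1, 583 mod 4 = 3; sign now -1
(583/273) = (37/273)   [reduce mod 273]
reciprocity: (37/273) = +1·(273/37) since 37 mod 4 = 1, 273 mod 4 = 1; sign now -1
(273/37) = (14/37)   [reduce mod 37]
14 = 2^1·7; (2/37) = -1 since 37 mod 8 = 5, so (14/37) = (-1)^1·(7/37); sign now +1
reciprocity: (7/37) = +1·(37/7) since 7 mod 4 = 3, 37 mod 4 = 1; sign now +1
(37/7) = (2/7)   [reduce mod 7]
2 = 2^1·1; (2/7) = +1 since 7 mod 8 = 7, so (2/7) = (+1)^1·(1/7); sign now +1
(1/7) = 1; final value = sign = +1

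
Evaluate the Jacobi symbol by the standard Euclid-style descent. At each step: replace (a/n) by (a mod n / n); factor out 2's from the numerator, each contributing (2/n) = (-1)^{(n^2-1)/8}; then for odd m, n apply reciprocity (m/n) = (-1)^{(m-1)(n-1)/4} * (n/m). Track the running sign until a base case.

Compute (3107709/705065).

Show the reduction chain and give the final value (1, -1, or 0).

(3107709/705065) = (287449/705065)   [reduce mod 705065]
reciprocity: (287449/705065) = +1·(705065/287449) since 287449 mod 4 = 1, 705065 mod 4 = 1; sign now +1
(705065/287449) = (130167/287449)   [reduce mod 287449]
reciprocity: (130167/287449) = +1·(287449/130167) since 130167 mod 4 = 3, 287449 mod 4 = 1; sign now +1
(287449/130167) = (27115/130167)   [reduce mod 130167]
reciprocity: (27115/130167) = -1·(130167/27115) since 27115 mod 4 = 3, 130167 mod 4 = 3; sign now -1
(130167/27115) = (21707/27115)   [reduce mod 27115]
reciprocity: (21707/27115) = -1·(27115/21707) since 21707 mod 4 = 3, 27115 mod 4 = 3; sign now +1
(27115/21707) = (5408/21707)   [reduce mod 21707]
5408 = 2^5·169; (2/21707) = -1 since 21707 mod 8 = 3, so (5408/21707) = (-1)^5·(169/21707); sign now -1
reciprocity: (169/21707) = +1·(21707/169) since 169 mod 4 = 1, 21707 mod 4 = 3; sign now -1
(21707/169) = (75/169)   [reduce mod 169]
reciprocity: (75/169) = +1·(169/75) since 75 mod 4 = 3, 169 mod 4 = 1; sign now -1
(169/75) = (19/75)   [reduce mod 75]
reciprocity: (19/75) = -1·(75/19) since 19 mod 4 = 3, 75 mod 4 = 3; sign now +1
(75/19) = (18/19)   [reduce mod 19]
18 = 2^1·9; (2/19) = -1 since 19 mod 8 = 3, so (18/19) = (-1)^1·(9/19); sign now -1
reciprocity: (9/19) = +1·(19/9) since 9 mod 4 = 1, 19 mod 4 = 3; sign now -1
(19/9) = (1/9)   [reduce mod 9]
(1/9) = 1; final value = sign = -1

-1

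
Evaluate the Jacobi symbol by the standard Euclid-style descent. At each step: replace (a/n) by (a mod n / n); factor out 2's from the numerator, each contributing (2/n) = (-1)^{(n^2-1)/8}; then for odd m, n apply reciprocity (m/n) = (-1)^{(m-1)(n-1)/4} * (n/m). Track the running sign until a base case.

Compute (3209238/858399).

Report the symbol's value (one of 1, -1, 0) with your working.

(3209238/858399) = (634041/858399)   [reduce mod 858399]
reciprocity: (634041/858399) = +1·(858399/634041) since 634041 mod 4 = 1, 858399 mod 4 = 3; sign now +1
(858399/634041) = (224358/634041)   [reduce mod 634041]
224358 = 2^1·112179; (2/634041) = +1 since 634041 mod 8 = 1, so (224358/634041) = (+1)^1·(112179/634041); sign now +1
reciprocity: (112179/634041) = +1·(634041/112179) since 112179 mod 4 = 3, 634041 mod 4 = 1; sign now +1
(634041/112179) = (73146/112179)   [reduce mod 112179]
73146 = 2^1·36573; (2/112179) = -1 since 112179 mod 8 = 3, so (73146/112179) = (-1)^1·(36573/112179); sign now -1
reciprocity: (36573/112179) = +1·(112179/36573) since 36573 mod 4 = 1, 112179 mod 4 = 3; sign now -1
(112179/36573) = (2460/36573)   [reduce mod 36573]
2460 = 2^2·615; (2/36573) = -1 since 36573 mod 8 = 5, so (2460/36573) = (-1)^2·(615/36573); sign now -1
reciprocity: (615/36573) = +1·(36573/615) since 615 mod 4 = 3, 36573 mod 4 = 1; sign now -1
(36573/615) = (288/615)   [reduce mod 615]
288 = 2^5·9; (2/615) = +1 since 615 mod 8 = 7, so (288/615) = (+1)^5·(9/615); sign now -1
reciprocity: (9/615) = +1·(615/9) since 9 mod 4 = 1, 615 mod 4 = 3; sign now -1
(615/9) = (3/9)   [reduce mod 9]
reciprocity: (3/9) = +1·(9/3) since 3 mod 4 = 3, 9 mod 4 = 1; sign now -1
(9/3) = (0/3)   [reduce mod 3]
(0/3) = 0   [gcd(a, n) > 1]; final value = 0

0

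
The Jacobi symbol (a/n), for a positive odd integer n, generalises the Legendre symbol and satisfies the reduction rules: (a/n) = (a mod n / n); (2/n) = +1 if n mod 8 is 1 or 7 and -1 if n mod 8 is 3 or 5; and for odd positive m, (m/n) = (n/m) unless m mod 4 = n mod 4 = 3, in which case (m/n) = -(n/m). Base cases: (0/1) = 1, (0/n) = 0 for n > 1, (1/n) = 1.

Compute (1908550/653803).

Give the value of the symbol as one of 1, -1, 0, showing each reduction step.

1

(1908550/653803) = (600944/653803)   [reduce mod 653803]
600944 = 2^4·37559; (2/653803) = -1 since 653803 mod 8 = 3, so (600944/653803) = (-1)^4·(37559/653803); sign now +1
reciprocity: (37559/653803) = -1·(653803/37559) since 37559 mod 4 = 3, 653803 mod 4 = 3; sign now -1
(653803/37559) = (15300/37559)   [reduce mod 37559]
15300 = 2^2·3825; (2/37559) = +1 since 37559 mod 8 = 7, so (15300/37559) = (+1)^2·(3825/37559); sign now -1
reciprocity: (3825/37559) = +1·(37559/3825) since 3825 mod 4 = 1, 37559 mod 4 = 3; sign now -1
(37559/3825) = (3134/3825)   [reduce mod 3825]
3134 = 2^1·1567; (2/3825) = +1 since 3825 mod 8 = 1, so (3134/3825) = (+1)^1·(1567/3825); sign now -1
reciprocity: (1567/3825) = +1·(3825/1567) since 1567 mod 4 = 3, 3825 mod 4 = 1; sign now -1
(3825/1567) = (691/1567)   [reduce mod 1567]
reciprocity: (691/1567) = -1·(1567/691) since 691 mod 4 = 3, 1567 mod 4 = 3; sign now +1
(1567/691) = (185/691)   [reduce mod 691]
reciprocity: (185/691) = +1·(691/185) since 185 mod 4 = 1, 691 mod 4 = 3; sign now +1
(691/185) = (136/185)   [reduce mod 185]
136 = 2^3·17; (2/185) = +1 since 185 mod 8 = 1, so (136/185) = (+1)^3·(17/185); sign now +1
reciprocity: (17/185) = +1·(185/17) since 17 mod 4 = 1, 185 mod 4 = 1; sign now +1
(185/17) = (15/17)   [reduce mod 17]
reciprocity: (15/17) = +1·(17/15) since 15 mod 4 = 3, 17 mod 4 = 1; sign now +1
(17/15) = (2/15)   [reduce mod 15]
2 = 2^1·1; (2/15) = +1 since 15 mod 8 = 7, so (2/15) = (+1)^1·(1/15); sign now +1
(1/15) = 1; final value = sign = +1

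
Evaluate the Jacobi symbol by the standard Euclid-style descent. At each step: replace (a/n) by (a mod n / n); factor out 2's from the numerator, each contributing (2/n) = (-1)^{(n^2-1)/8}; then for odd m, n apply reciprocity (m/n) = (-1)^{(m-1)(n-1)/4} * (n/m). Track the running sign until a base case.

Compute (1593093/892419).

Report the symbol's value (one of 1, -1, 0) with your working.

0

(1593093/892419) = (700674/892419)   [reduce mod 892419]
700674 = 2^1·350337; (2/892419) = -1 since 892419 mod 8 = 3, so (700674/892419) = (-1)^1·(350337/892419); sign now -1
reciprocity: (350337/892419) = +1·(892419/350337) since 350337 mod 4 = 1, 892419 mod 4 = 3; sign now -1
(892419/350337) = (191745/350337)   [reduce mod 350337]
reciprocity: (191745/350337) = +1·(350337/191745) since 191745 mod 4 = 1, 350337 mod 4 = 1; sign now -1
(350337/191745) = (158592/191745)   [reduce mod 191745]
158592 = 2^7·1239; (2/191745) = +1 since 191745 mod 8 = 1, so (158592/191745) = (+1)^7·(1239/191745); sign now -1
reciprocity: (1239/191745) = +1·(191745/1239) since 1239 mod 4 = 3, 191745 mod 4 = 1; sign now -1
(191745/1239) = (939/1239)   [reduce mod 1239]
reciprocity: (939/1239) = -1·(1239/939) since 939 mod 4 = 3, 1239 mod 4 = 3; sign now +1
(1239/939) = (300/939)   [reduce mod 939]
300 = 2^2·75; (2/939) = -1 since 939 mod 8 = 3, so (300/939) = (-1)^2·(75/939); sign now +1
reciprocity: (75/939) = -1·(939/75) since 75 mod 4 = 3, 939 mod 4 = 3; sign now -1
(939/75) = (39/75)   [reduce mod 75]
reciprocity: (39/75) = -1·(75/39) since 39 mod 4 = 3, 75 mod 4 = 3; sign now +1
(75/39) = (36/39)   [reduce mod 39]
36 = 2^2·9; (2/39) = +1 since 39 mod 8 = 7, so (36/39) = (+1)^2·(9/39); sign now +1
reciprocity: (9/39) = +1·(39/9) since 9 mod 4 = 1, 39 mod 4 = 3; sign now +1
(39/9) = (3/9)   [reduce mod 9]
reciprocity: (3/9) = +1·(9/3) since 3 mod 4 = 3, 9 mod 4 = 1; sign now +1
(9/3) = (0/3)   [reduce mod 3]
(0/3) = 0   [gcd(a, n) > 1]; final value = 0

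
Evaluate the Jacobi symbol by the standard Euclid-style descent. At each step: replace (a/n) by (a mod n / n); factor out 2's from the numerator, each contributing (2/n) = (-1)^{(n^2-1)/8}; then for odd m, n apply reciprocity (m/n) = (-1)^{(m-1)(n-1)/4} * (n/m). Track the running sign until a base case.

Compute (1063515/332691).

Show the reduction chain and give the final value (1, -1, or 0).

(1063515/332691) = (65442/332691)   [reduce mod 332691]
65442 = 2^1·32721; (2/332691) = -1 since 332691 mod 8 = 3, so (65442/332691) = (-1)^1·(32721/332691); sign now -1
reciprocity: (32721/332691) = +1·(332691/32721) since 32721 mod 4 = 1, 332691 mod 4 = 3; sign now -1
(332691/32721) = (5481/32721)   [reduce mod 32721]
reciprocity: (5481/32721) = +1·(32721/5481) since 5481 mod 4 = 1, 32721 mod 4 = 1; sign now -1
(32721/5481) = (5316/5481)   [reduce mod 5481]
5316 = 2^2·1329; (2/5481) = +1 since 5481 mod 8 = 1, so (5316/5481) = (+1)^2·(1329/5481); sign now -1
reciprocity: (1329/5481) = +1·(5481/1329) since 1329 mod 4 = 1, 5481 mod 4 = 1; sign now -1
(5481/1329) = (165/1329)   [reduce mod 1329]
reciprocity: (165/1329) = +1·(1329/165) since 165 mod 4 = 1, 1329 mod 4 = 1; sign now -1
(1329/165) = (9/165)   [reduce mod 165]
reciprocity: (9/165) = +1·(165/9) since 9 mod 4 = 1, 165 mod 4 = 1; sign now -1
(165/9) = (3/9)   [reduce mod 9]
reciprocity: (3/9) = +1·(9/3) since 3 mod 4 = 3, 9 mod 4 = 1; sign now -1
(9/3) = (0/3)   [reduce mod 3]
(0/3) = 0   [gcd(a, n) > 1]; final value = 0

0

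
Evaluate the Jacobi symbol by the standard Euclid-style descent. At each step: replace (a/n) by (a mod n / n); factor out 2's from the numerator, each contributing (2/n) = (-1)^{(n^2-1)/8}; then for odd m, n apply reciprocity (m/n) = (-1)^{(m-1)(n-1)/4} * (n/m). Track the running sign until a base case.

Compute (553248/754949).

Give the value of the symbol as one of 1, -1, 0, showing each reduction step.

553248 = 2^5·17289; (2/754949) = -1 since 754949 mod 8 = 5, so (553248/754949) = (-1)^5·(17289/754949); sign now -1
reciprocity: (17289/754949) = +1·(754949/17289) since 17289 mod 4 = 1, 754949 mod 4 = 1; sign now -1
(754949/17289) = (11522/17289)   [reduce mod 17289]
11522 = 2^1·5761; (2/17289) = +1 since 17289 mod 8 = 1, so (11522/17289) = (+1)^1·(5761/17289); sign now -1
reciprocity: (5761/17289) = +1·(17289/5761) since 5761 mod 4 = 1, 17289 mod 4 = 1; sign now -1
(17289/5761) = (6/5761)   [reduce mod 5761]
6 = 2^1·3; (2/5761) = +1 since 5761 mod 8 = 1, so (6/5761) = (+1)^1·(3/5761); sign now -1
reciprocity: (3/5761) = +1·(5761/3) since 3 mod 4 = 3, 5761 mod 4 = 1; sign now -1
(5761/3) = (1/3)   [reduce mod 3]
(1/3) = 1; final value = sign = -1

-1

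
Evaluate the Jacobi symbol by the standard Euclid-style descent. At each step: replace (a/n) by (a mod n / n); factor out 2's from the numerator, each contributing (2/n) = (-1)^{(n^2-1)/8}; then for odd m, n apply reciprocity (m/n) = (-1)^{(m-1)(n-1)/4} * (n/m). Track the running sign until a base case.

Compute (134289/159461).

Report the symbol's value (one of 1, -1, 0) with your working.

reciprocity: (134289/159461) = +1·(159461/134289) since 134289 mod 4 = 1, 159461 mod 4 = 1; sign now +1
(159461/134289) = (25172/134289)   [reduce mod 134289]
25172 = 2^2·6293; (2/134289) = +1 since 134289 mod 8 = 1, so (25172/134289) = (+1)^2·(6293/134289); sign now +1
reciprocity: (6293/134289) = +1·(134289/6293) since 6293 mod 4 = 1, 134289 mod 4 = 1; sign now +1
(134289/6293) = (2136/6293)   [reduce mod 6293]
2136 = 2^3·267; (2/6293) = -1 since 6293 mod 8 = 5, so (2136/6293) = (-1)^3·(267/6293); sign now -1
reciprocity: (267/6293) = +1·(6293/267) since 267 mod 4 = 3, 6293 mod 4 = 1; sign now -1
(6293/267) = (152/267)   [reduce mod 267]
152 = 2^3·19; (2/267) = -1 since 267 mod 8 = 3, so (152/267) = (-1)^3·(19/267); sign now +1
reciprocity: (19/267) = -1·(267/19) since 19 mod 4 = 3, 267 mod 4 = 3; sign now -1
(267/19) = (1/19)   [reduce mod 19]
(1/19) = 1; final value = sign = -1

-1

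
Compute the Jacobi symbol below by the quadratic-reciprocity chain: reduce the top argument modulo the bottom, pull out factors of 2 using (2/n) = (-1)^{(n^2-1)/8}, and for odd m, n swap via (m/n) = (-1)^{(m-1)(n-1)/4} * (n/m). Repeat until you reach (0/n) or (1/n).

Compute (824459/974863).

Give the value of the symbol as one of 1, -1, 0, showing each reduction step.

reciprocity: (824459/974863) = -1·(974863/824459) since 824459 mod 4 = 3, 974863 mod 4 = 3; sign now -1
(974863/824459) = (150404/824459)   [reduce mod 824459]
150404 = 2^2·37601; (2/824459) = -1 since 824459 mod 8 = 3, so (150404/824459) = (-1)^2·(37601/824459); sign now -1
reciprocity: (37601/824459) = +1·(824459/37601) since 37601 mod 4 = 1, 824459 mod 4 = 3; sign now -1
(824459/37601) = (34838/37601)   [reduce mod 37601]
34838 = 2^1·17419; (2/37601) = +1 since 37601 mod 8 = 1, so (34838/37601) = (+1)^1·(17419/37601); sign now -1
reciprocity: (17419/37601) = +1·(37601/17419) since 17419 mod 4 = 3, 37601 mod 4 = 1; sign now -1
(37601/17419) = (2763/17419)   [reduce mod 17419]
reciprocity: (2763/17419) = -1·(17419/2763) since 2763 mod 4 = 3, 17419 mod 4 = 3; sign now +1
(17419/2763) = (841/2763)   [reduce mod 2763]
reciprocity: (841/2763) = +1·(2763/841) since 841 mod 4 = 1, 2763 mod 4 = 3; sign now +1
(2763/841) = (240/841)   [reduce mod 841]
240 = 2^4·15; (2/841) = +1 since 841 mod 8 = 1, so (240/841) = (+1)^4·(15/841); sign now +1
reciprocity: (15/841) = +1·(841/15) since 15 mod 4 = 3, 841 mod 4 = 1; sign now +1
(841/15) = (1/15)   [reduce mod 15]
(1/15) = 1; final value = sign = +1

1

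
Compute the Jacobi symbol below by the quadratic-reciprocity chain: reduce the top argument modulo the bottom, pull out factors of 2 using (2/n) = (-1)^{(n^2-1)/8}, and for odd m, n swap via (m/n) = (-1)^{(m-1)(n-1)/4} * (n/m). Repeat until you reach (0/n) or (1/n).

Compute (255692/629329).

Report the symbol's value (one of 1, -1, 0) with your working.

factor out 2^2: 255692 = 2^2·63923; with 629329 mod 8 = 1, (2/629329) = +1; sign now +1; continue with (63923/629329)
flip (63923/629329) -> (629329/63923): both odd, 63923 mod 4 = 3, 629329 mod 4 = 1, so the flip contributes +1; sign now +1
(629329/63923): 629329 mod 63923 = 54022, so (629329/63923) = (54022/63923)
factor out 2^1: 54022 = 2^1·27011; with 63923 mod 8 = 3, (2/63923) = -1; sign now -1; continue with (27011/63923)
flip (27011/63923) -> (63923/27011): both odd, 27011 mod 4 = 3, 63923 mod 4 = 3, so the flip contributes -1; sign now +1
(63923/27011): 63923 mod 27011 = 9901, so (63923/27011) = (9901/27011)
flip (9901/27011) -> (27011/9901): both odd, 9901 mod 4 = 1, 27011 mod 4 = 3, so the flip contributes +1; sign now +1
(27011/9901): 27011 mod 9901 = 7209, so (27011/9901) = (7209/9901)
flip (7209/9901) -> (9901/7209): both odd, 7209 mod 4 = 1, 9901 mod 4 = 1, so the flip contributes +1; sign now +1
(9901/7209): 9901 mod 7209 = 2692, so (9901/7209) = (2692/7209)
factor out 2^2: 2692 = 2^2·673; with 7209 mod 8 = 1, (2/7209) = +1; sign now +1; continue with (673/7209)
flip (673/7209) -> (7209/673): both odd, 673 mod 4 = 1, 7209 mod 4 = 1, so the flip contributes +1; sign now +1
(7209/673): 7209 mod 673 = 479, so (7209/673) = (479/673)
flip (479/673) -> (673/479): both odd, 479 mod 4 = 3, 673 mod 4 = 1, so the flip contributes +1; sign now +1
(673/479): 673 mod 479 = 194, so (673/479) = (194/479)
factor out 2^1: 194 = 2^1·97; with 479 mod 8 = 7, (2/479) = +1; sign now +1; continue with (97/479)
flip (97/479) -> (479/97): both odd, 97 mod 4 = 1, 479 mod 4 = 3, so the flip contributes +1; sign now +1
(479/97): 479 mod 97 = 91, so (479/97) = (91/97)
flip (91/97) -> (97/91): both odd, 91 mod 4 = 3, 97 mod 4 = 1, so the flip contributes +1; sign now +1
(97/91): 97 mod 91 = 6, so (97/91) = (6/91)
factor out 2^1: 6 = 2^1·3; with 91 mod 8 = 3, (2/91) = -1; sign now -1; continue with (3/91)
flip (3/91) -> (91/3): both odd, 3 mod 4 = 3, 91 mod 4 = 3, so the flip contributes -1; sign now +1
(91/3): 91 mod 3 = 1, so (91/3) = (1/3)
reached (1/3) = 1, so the symbol is +1

1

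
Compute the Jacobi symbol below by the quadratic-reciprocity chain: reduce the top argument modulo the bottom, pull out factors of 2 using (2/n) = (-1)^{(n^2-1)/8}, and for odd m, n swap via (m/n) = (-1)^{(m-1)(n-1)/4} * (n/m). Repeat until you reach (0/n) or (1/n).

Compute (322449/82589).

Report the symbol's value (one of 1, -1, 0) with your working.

-1

(322449/82589): 322449 mod 82589 = 74682, so (322449/82589) = (74682/82589)
factor out 2^1: 74682 = 2^1·37341; with 82589 mod 8 = 5, (2/82589) = -1; sign now -1; continue with (37341/82589)
flip (37341/82589) -> (82589/37341): both odd, 37341 mod 4 = 1, 82589 mod 4 = 1, so the flip contributes +1; sign now -1
(82589/37341): 82589 mod 37341 = 7907, so (82589/37341) = (7907/37341)
flip (7907/37341) -> (37341/7907): both odd, 7907 mod 4 = 3, 37341 mod 4 = 1, so the flip contributes +1; sign now -1
(37341/7907): 37341 mod 7907 = 5713, so (37341/7907) = (5713/7907)
flip (5713/7907) -> (7907/5713): both odd, 5713 mod 4 = 1, 7907 mod 4 = 3, so the flip contributes +1; sign now -1
(7907/5713): 7907 mod 5713 = 2194, so (7907/5713) = (2194/5713)
factor out 2^1: 2194 = 2^1·1097; with 5713 mod 8 = 1, (2/5713) = +1; sign now -1; continue with (1097/5713)
flip (1097/5713) -> (5713/1097): both odd, 1097 mod 4 = 1, 5713 mod 4 = 1, so the flip contributes +1; sign now -1
(5713/1097): 5713 mod 1097 = 228, so (5713/1097) = (228/1097)
factor out 2^2: 228 = 2^2·57; with 1097 mod 8 = 1, (2/1097) = +1; sign now -1; continue with (57/1097)
flip (57/1097) -> (1097/57): both odd, 57 mod 4 = 1, 1097 mod 4 = 1, so the flip contributes +1; sign now -1
(1097/57): 1097 mod 57 = 14, so (1097/57) = (14/57)
factor out 2^1: 14 = 2^1·7; with 57 mod 8 = 1, (2/57) = +1; sign now -1; continue with (7/57)
flip (7/57) -> (57/7): both odd, 7 mod 4 = 3, 57 mod 4 = 1, so the flip contributes +1; sign now -1
(57/7): 57 mod 7 = 1, so (57/7) = (1/7)
reached (1/7) = 1, so the symbol is -1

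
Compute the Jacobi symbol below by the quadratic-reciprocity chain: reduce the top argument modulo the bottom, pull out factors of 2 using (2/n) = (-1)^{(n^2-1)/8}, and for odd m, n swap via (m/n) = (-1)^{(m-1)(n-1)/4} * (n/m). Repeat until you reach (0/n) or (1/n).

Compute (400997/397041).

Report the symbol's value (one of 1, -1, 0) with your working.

(400997/397041) = (3956/397041)   [reduce mod 397041]
3956 = 2^2·989; (2/397041) = +1 since 397041 mod 8 = 1, so (3956/397041) = (+1)^2·(989/397041); sign now +1
reciprocity: (989/397041) = +1·(397041/989) since 989 mod 4 = 1, 397041 mod 4 = 1; sign now +1
(397041/989) = (452/989)   [reduce mod 989]
452 = 2^2·113; (2/989) = -1 since 989 mod 8 = 5, so (452/989) = (-1)^2·(113/989); sign now +1
reciprocity: (113/989) = +1·(989/113) since 113 mod 4 = 1, 989 mod 4 = 1; sign now +1
(989/113) = (85/113)   [reduce mod 113]
reciprocity: (85/113) = +1·(113/85) since 85 mod 4 = 1, 113 mod 4 = 1; sign now +1
(113/85) = (28/85)   [reduce mod 85]
28 = 2^2·7; (2/85) = -1 since 85 mod 8 = 5, so (28/85) = (-1)^2·(7/85); sign now +1
reciprocity: (7/85) = +1·(85/7) since 7 mod 4 = 3, 85 mod 4 = 1; sign now +1
(85/7) = (1/7)   [reduce mod 7]
(1/7) = 1; final value = sign = +1

1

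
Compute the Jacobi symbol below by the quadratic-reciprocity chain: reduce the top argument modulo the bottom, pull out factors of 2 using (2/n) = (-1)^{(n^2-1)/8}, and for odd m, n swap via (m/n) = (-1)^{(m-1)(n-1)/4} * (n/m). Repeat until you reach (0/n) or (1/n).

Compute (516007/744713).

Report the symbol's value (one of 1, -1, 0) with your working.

reciprocity: (516007/744713) = +1·(744713/516007) since 516007 mod 4 = 3, 744713 mod 4 = 1; sign now +1
(744713/516007) = (228706/516007)   [reduce mod 516007]
228706 = 2^1·114353; (2/516007) = +1 since 516007 mod 8 = 7, so (228706/516007) = (+1)^1·(114353/516007); sign now +1
reciprocity: (114353/516007) = +1·(516007/114353) since 114353 mod 4 = 1, 516007 mod 4 = 3; sign now +1
(516007/114353) = (58595/114353)   [reduce mod 114353]
reciprocity: (58595/114353) = +1·(114353/58595) since 58595 mod 4 = 3, 114353 mod 4 = 1; sign now +1
(114353/58595) = (55758/58595)   [reduce mod 58595]
55758 = 2^1·27879; (2/58595) = -1 since 58595 mod 8 = 3, so (55758/58595) = (-1)^1·(27879/58595); sign now -1
reciprocity: (27879/58595) = -1·(58595/27879) since 27879 mod 4 = 3, 58595 mod 4 = 3; sign now +1
(58595/27879) = (2837/27879)   [reduce mod 27879]
reciprocity: (2837/27879) = +1·(27879/2837) since 2837 mod 4 = 1, 27879 mod 4 = 3; sign now +1
(27879/2837) = (2346/2837)   [reduce mod 2837]
2346 = 2^1·1173; (2/2837) = -1 since 2837 mod 8 = 5, so (2346/2837) = (-1)^1·(1173/2837); sign now -1
reciprocity: (1173/2837) = +1·(2837/1173) since 1173 mod 4 = 1, 2837 mod 4 = 1; sign now -1
(2837/1173) = (491/1173)   [reduce mod 1173]
reciprocity: (491/1173) = +1·(1173/491) since 491 mod 4 = 3, 1173 mod 4 = 1; sign now -1
(1173/491) = (191/491)   [reduce mod 491]
reciprocity: (191/491) = -1·(491/191) since 191 mod 4 = 3, 491 mod 4 = 3; sign now +1
(491/191) = (109/191)   [reduce mod 191]
reciprocity: (109/191) = +1·(191/109) since 109 mod 4 = 1, 191 mod 4 = 3; sign now +1
(191/109) = (82/109)   [reduce mod 109]
82 = 2^1·41; (2/109) = -1 since 109 mod 8 = 5, so (82/109) = (-1)^1·(41/109); sign now -1
reciprocity: (41/109) = +1·(109/41) since 41 mod 4 = 1, 109 mod 4 = 1; sign now -1
(109/41) = (27/41)   [reduce mod 41]
reciprocity: (27/41) = +1·(41/27) since 27 mod 4 = 3, 41 mod 4 = 1; sign now -1
(41/27) = (14/27)   [reduce mod 27]
14 = 2^1·7; (2/27) = -1 since 27 mod 8 = 3, so (14/27) = (-1)^1·(7/27); sign now +1
reciprocity: (7/27) = -1·(27/7) since 7 mod 4 = 3, 27 mod 4 = 3; sign now -1
(27/7) = (6/7)   [reduce mod 7]
6 = 2^1·3; (2/7) = +1 since 7 mod 8 = 7, so (6/7) = (+1)^1·(3/7); sign now -1
reciprocity: (3/7) = -1·(7/3) since 3 mod 4 = 3, 7 mod 4 = 3; sign now +1
(7/3) = (1/3)   [reduce mod 3]
(1/3) = 1; final value = sign = +1

1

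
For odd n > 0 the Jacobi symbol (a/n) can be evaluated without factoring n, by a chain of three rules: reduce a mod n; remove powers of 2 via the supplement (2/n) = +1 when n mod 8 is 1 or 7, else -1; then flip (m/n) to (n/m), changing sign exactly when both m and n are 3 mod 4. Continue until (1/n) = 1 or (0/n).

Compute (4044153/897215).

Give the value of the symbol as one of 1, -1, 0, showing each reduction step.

(4044153/897215): 4044153 mod 897215 = 455293, so (4044153/897215) = (455293/897215)
flip (455293/897215) -> (897215/455293): both odd, 455293 mod 4 = 1, 897215 mod 4 = 3, so the flip contributes +1; sign now +1
(897215/455293): 897215 mod 455293 = 441922, so (897215/455293) = (441922/455293)
factor out 2^1: 441922 = 2^1·220961; with 455293 mod 8 = 5, (2/455293) = -1; sign now -1; continue with (220961/455293)
flip (220961/455293) -> (455293/220961): both odd, 220961 mod 4 = 1, 455293 mod 4 = 1, so the flip contributes +1; sign now -1
(455293/220961): 455293 mod 220961 = 13371, so (455293/220961) = (13371/220961)
flip (13371/220961) -> (220961/13371): both odd, 13371 mod 4 = 3, 220961 mod 4 = 1, so the flip contributes +1; sign now -1
(220961/13371): 220961 mod 13371 = 7025, so (220961/13371) = (7025/13371)
flip (7025/13371) -> (13371/7025): both odd, 7025 mod 4 = 1, 13371 mod 4 = 3, so the flip contributes +1; sign now -1
(13371/7025): 13371 mod 7025 = 6346, so (13371/7025) = (6346/7025)
factor out 2^1: 6346 = 2^1·3173; with 7025 mod 8 = 1, (2/7025) = +1; sign now -1; continue with (3173/7025)
flip (3173/7025) -> (7025/3173): both odd, 3173 mod 4 = 1, 7025 mod 4 = 1, so the flip contributes +1; sign now -1
(7025/3173): 7025 mod 3173 = 679, so (7025/3173) = (679/3173)
flip (679/3173) -> (3173/679): both odd, 679 mod 4 = 3, 3173 mod 4 = 1, so the flip contributes +1; sign now -1
(3173/679): 3173 mod 679 = 457, so (3173/679) = (457/679)
flip (457/679) -> (679/457): both odd, 457 mod 4 = 1, 679 mod 4 = 3, so the flip contributes +1; sign now -1
(679/457): 679 mod 457 = 222, so (679/457) = (222/457)
factor out 2^1: 222 = 2^1·111; with 457 mod 8 = 1, (2/457) = +1; sign now -1; continue with (111/457)
flip (111/457) -> (457/111): both odd, 111 mod 4 = 3, 457 mod 4 = 1, so the flip contributes +1; sign now -1
(457/111): 457 mod 111 = 13, so (457/111) = (13/111)
flip (13/111) -> (111/13): both odd, 13 mod 4 = 1, 111 mod 4 = 3, so the flip contributes +1; sign now -1
(111/13): 111 mod 13 = 7, so (111/13) = (7/13)
flip (7/13) -> (13/7): both odd, 7 mod 4 = 3, 13 mod 4 = 1, so the flip contributes +1; sign now -1
(13/7): 13 mod 7 = 6, so (13/7) = (6/7)
factor out 2^1: 6 = 2^1·3; with 7 mod 8 = 7, (2/7) = +1; sign now -1; continue with (3/7)
flip (3/7) -> (7/3): both odd, 3 mod 4 = 3, 7 mod 4 = 3, so the flip contributes -1; sign now +1
(7/3): 7 mod 3 = 1, so (7/3) = (1/3)
reached (1/3) = 1, so the symbol is +1

1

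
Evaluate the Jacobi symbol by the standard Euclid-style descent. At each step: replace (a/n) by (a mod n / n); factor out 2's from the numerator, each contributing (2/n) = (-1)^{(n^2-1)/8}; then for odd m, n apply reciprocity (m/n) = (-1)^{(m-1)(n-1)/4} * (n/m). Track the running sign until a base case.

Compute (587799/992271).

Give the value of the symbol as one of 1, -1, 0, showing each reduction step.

flip (587799/992271) -> (992271/587799): both odd, 587799 mod 4 = 3, 992271 mod 4 = 3, so the flip contributes -1; sign now -1
(992271/587799): 992271 mod 587799 = 404472, so (992271/587799) = (404472/587799)
factor out 2^3: 404472 = 2^3·50559; with 587799 mod 8 = 7, (2/587799) = +1; sign now -1; continue with (50559/587799)
flip (50559/587799) -> (587799/50559): both odd, 50559 mod 4 = 3, 587799 mod 4 = 3, so the flip contributes -1; sign now +1
(587799/50559): 587799 mod 50559 = 31650, so (587799/50559) = (31650/50559)
factor out 2^1: 31650 = 2^1·15825; with 50559 mod 8 = 7, (2/50559) = +1; sign now +1; continue with (15825/50559)
flip (15825/50559) -> (50559/15825): both odd, 15825 mod 4 = 1, 50559 mod 4 = 3, so the flip contributes +1; sign now +1
(50559/15825): 50559 mod 15825 = 3084, so (50559/15825) = (3084/15825)
factor out 2^2: 3084 = 2^2·771; with 15825 mod 8 = 1, (2/15825) = +1; sign now +1; continue with (771/15825)
flip (771/15825) -> (15825/771): both odd, 771 mod 4 = 3, 15825 mod 4 = 1, so the flip contributes +1; sign now +1
(15825/771): 15825 mod 771 = 405, so (15825/771) = (405/771)
flip (405/771) -> (771/405): both odd, 405 mod 4 = 1, 771 mod 4 = 3, so the flip contributes +1; sign now +1
(771/405): 771 mod 405 = 366, so (771/405) = (366/405)
factor out 2^1: 366 = 2^1·183; with 405 mod 8 = 5, (2/405) = -1; sign now -1; continue with (183/405)
flip (183/405) -> (405/183): both odd, 183 mod 4 = 3, 405 mod 4 = 1, so the flip contributes +1; sign now -1
(405/183): 405 mod 183 = 39, so (405/183) = (39/183)
flip (39/183) -> (183/39): both odd, 39 mod 4 = 3, 183 mod 4 = 3, so the flip contributes -1; sign now +1
(183/39): 183 mod 39 = 27, so (183/39) = (27/39)
flip (27/39) -> (39/27): both odd, 27 mod 4 = 3, 39 mod 4 = 3, so the flip contributes -1; sign now -1
(39/27): 39 mod 27 = 12, so (39/27) = (12/27)
factor out 2^2: 12 = 2^2·3; with 27 mod 8 = 3, (2/27) = -1; sign now -1; continue with (3/27)
flip (3/27) -> (27/3): both odd, 3 mod 4 = 3, 27 mod 4 = 3, so the flip contributes -1; sign now +1
(27/3): 27 mod 3 = 0, so (27/3) = (0/3)
reached (0/3); gcd(a, n) > 1, so (0/3) = 0 and the symbol is 0

0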